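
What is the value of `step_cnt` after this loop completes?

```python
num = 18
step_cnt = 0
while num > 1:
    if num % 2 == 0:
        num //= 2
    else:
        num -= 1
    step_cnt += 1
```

Let's trace through this code step by step.

Initialize: num = 18
Initialize: step_cnt = 0
Entering loop: while num > 1:
After iteration 1: num = 9, step_cnt = 1
After iteration 2: num = 8, step_cnt = 2
After iteration 3: num = 4, step_cnt = 3
After iteration 4: num = 2, step_cnt = 4
After iteration 5: num = 1, step_cnt = 5
Loop ends.

Final answer: 5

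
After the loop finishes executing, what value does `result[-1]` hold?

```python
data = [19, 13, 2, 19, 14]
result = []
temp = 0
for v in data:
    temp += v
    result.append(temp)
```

Let's trace through this code step by step.

Initialize: data = [19, 13, 2, 19, 14]
Initialize: result = []
Initialize: temp = 0
Entering loop: for v in data:
After iteration 1: v = 19, result = [19], temp = 19
After iteration 2: v = 13, result = [19, 32], temp = 32
After iteration 3: v = 2, result = [19, 32, 34], temp = 34
After iteration 4: v = 19, result = [19, 32, 34, 53], temp = 53
After iteration 5: v = 14, result = [19, 32, 34, 53, 67], temp = 67
Loop ends.
result[-1] = 67

Final answer: 67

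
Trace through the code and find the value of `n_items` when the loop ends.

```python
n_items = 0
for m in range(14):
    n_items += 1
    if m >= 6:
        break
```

Let's trace through this code step by step.

Initialize: n_items = 0
Entering loop: for m in range(14):
After iteration 1: m = 0, n_items = 1
After iteration 2: m = 1, n_items = 2
After iteration 3: m = 2, n_items = 3
After iteration 4: m = 3, n_items = 4
After iteration 5: m = 4, n_items = 5
After iteration 6: m = 5, n_items = 6
After iteration 7: m = 6, n_items = 7
Loop ends.

Final answer: 7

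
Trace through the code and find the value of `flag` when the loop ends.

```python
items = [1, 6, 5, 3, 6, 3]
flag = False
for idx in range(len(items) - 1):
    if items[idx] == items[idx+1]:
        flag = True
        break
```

Let's trace through this code step by step.

Initialize: items = [1, 6, 5, 3, 6, 3]
Initialize: flag = False
Entering loop: for idx in range(len(items) - 1):
After iteration 1: idx = 0, flag = False
After iteration 2: idx = 1, flag = False
After iteration 3: idx = 2, flag = False
After iteration 4: idx = 3, flag = False
After iteration 5: idx = 4, flag = False
Loop ends.

Final answer: False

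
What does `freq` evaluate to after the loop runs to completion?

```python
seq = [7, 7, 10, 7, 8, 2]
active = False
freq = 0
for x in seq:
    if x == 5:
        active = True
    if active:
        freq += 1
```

Let's trace through this code step by step.

Initialize: seq = [7, 7, 10, 7, 8, 2]
Initialize: active = False
Initialize: freq = 0
Entering loop: for x in seq:
After iteration 1: x = 7, freq = 0
After iteration 2: x = 7, freq = 0
After iteration 3: x = 10, freq = 0
After iteration 4: x = 7, freq = 0
After iteration 5: x = 8, freq = 0
After iteration 6: x = 2, freq = 0
Loop ends.

Final answer: 0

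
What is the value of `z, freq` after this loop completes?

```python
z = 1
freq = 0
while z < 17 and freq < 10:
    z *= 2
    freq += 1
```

Let's trace through this code step by step.

Initialize: z = 1
Initialize: freq = 0
Entering loop: while z < 17 and freq < 10:
After iteration 1: z = 2, freq = 1
After iteration 2: z = 4, freq = 2
After iteration 3: z = 8, freq = 3
After iteration 4: z = 16, freq = 4
After iteration 5: z = 32, freq = 5
Loop ends.

Final answer: 32, 5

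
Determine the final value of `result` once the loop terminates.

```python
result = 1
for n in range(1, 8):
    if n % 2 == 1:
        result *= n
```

Let's trace through this code step by step.

Initialize: result = 1
Entering loop: for n in range(1, 8):
After iteration 1: n = 1, result = 1
After iteration 2: n = 2, result = 1
After iteration 3: n = 3, result = 3
After iteration 4: n = 4, result = 3
After iteration 5: n = 5, result = 15
After iteration 6: n = 6, result = 15
After iteration 7: n = 7, result = 105
Loop ends.

Final answer: 105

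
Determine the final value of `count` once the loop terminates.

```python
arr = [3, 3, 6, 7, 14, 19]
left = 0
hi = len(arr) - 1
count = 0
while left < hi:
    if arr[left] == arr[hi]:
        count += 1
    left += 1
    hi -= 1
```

Let's trace through this code step by step.

Initialize: arr = [3, 3, 6, 7, 14, 19]
Initialize: left = 0
Initialize: hi = 5
Initialize: count = 0
Entering loop: while left < hi:
After iteration 1: left = 1, hi = 4, count = 0
After iteration 2: left = 2, hi = 3, count = 0
After iteration 3: left = 3, hi = 2, count = 0
Loop ends.

Final answer: 0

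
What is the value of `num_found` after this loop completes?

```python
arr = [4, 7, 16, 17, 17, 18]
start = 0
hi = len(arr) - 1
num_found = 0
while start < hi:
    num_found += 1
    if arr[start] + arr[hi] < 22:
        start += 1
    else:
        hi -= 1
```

Let's trace through this code step by step.

Initialize: arr = [4, 7, 16, 17, 17, 18]
Initialize: start = 0
Initialize: hi = 5
Initialize: num_found = 0
Entering loop: while start < hi:
After iteration 1: start = 0, hi = 4, num_found = 1
After iteration 2: start = 1, hi = 4, num_found = 2
After iteration 3: start = 1, hi = 3, num_found = 3
After iteration 4: start = 1, hi = 2, num_found = 4
After iteration 5: start = 1, hi = 1, num_found = 5
Loop ends.

Final answer: 5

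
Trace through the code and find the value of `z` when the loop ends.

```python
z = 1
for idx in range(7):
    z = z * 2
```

Let's trace through this code step by step.

Initialize: z = 1
Entering loop: for idx in range(7):
After iteration 1: idx = 0, z = 2
After iteration 2: idx = 1, z = 4
After iteration 3: idx = 2, z = 8
After iteration 4: idx = 3, z = 16
After iteration 5: idx = 4, z = 32
After iteration 6: idx = 5, z = 64
After iteration 7: idx = 6, z = 128
Loop ends.

Final answer: 128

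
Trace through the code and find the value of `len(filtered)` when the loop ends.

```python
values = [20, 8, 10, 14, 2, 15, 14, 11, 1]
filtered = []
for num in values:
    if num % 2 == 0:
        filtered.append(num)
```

Let's trace through this code step by step.

Initialize: values = [20, 8, 10, 14, 2, 15, 14, 11, 1]
Initialize: filtered = []
Entering loop: for num in values:
After iteration 1: num = 20, filtered = [20]
After iteration 2: num = 8, filtered = [20, 8]
After iteration 3: num = 10, filtered = [20, 8, 10]
After iteration 4: num = 14, filtered = [20, 8, 10, 14]
After iteration 5: num = 2, filtered = [20, 8, 10, 14, 2]
After iteration 6: num = 15, filtered = [20, 8, 10, 14, 2]
After iteration 7: num = 14, filtered = [20, 8, 10, 14, 2, 14]
After iteration 8: num = 11, filtered = [20, 8, 10, 14, 2, 14]
After iteration 9: num = 1, filtered = [20, 8, 10, 14, 2, 14]
Loop ends.
len(filtered) = 6

Final answer: 6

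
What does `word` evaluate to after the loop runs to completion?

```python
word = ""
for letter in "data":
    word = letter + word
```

Let's trace through this code step by step.

Initialize: word = ''
Entering loop: for letter in "data":
After iteration 1: letter = 'd', word = 'd'
After iteration 2: letter = 'a', word = 'ad'
After iteration 3: letter = 't', word = 'tad'
After iteration 4: letter = 'a', word = 'atad'
Loop ends.

Final answer: 'atad'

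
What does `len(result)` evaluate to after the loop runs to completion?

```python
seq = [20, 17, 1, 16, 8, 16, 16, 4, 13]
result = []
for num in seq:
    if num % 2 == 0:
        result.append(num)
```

Let's trace through this code step by step.

Initialize: seq = [20, 17, 1, 16, 8, 16, 16, 4, 13]
Initialize: result = []
Entering loop: for num in seq:
After iteration 1: num = 20, result = [20]
After iteration 2: num = 17, result = [20]
After iteration 3: num = 1, result = [20]
After iteration 4: num = 16, result = [20, 16]
After iteration 5: num = 8, result = [20, 16, 8]
After iteration 6: num = 16, result = [20, 16, 8, 16]
After iteration 7: num = 16, result = [20, 16, 8, 16, 16]
After iteration 8: num = 4, result = [20, 16, 8, 16, 16, 4]
After iteration 9: num = 13, result = [20, 16, 8, 16, 16, 4]
Loop ends.
len(result) = 6

Final answer: 6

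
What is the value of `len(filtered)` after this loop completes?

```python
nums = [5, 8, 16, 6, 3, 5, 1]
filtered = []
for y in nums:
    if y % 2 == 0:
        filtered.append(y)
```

Let's trace through this code step by step.

Initialize: nums = [5, 8, 16, 6, 3, 5, 1]
Initialize: filtered = []
Entering loop: for y in nums:
After iteration 1: y = 5, filtered = []
After iteration 2: y = 8, filtered = [8]
After iteration 3: y = 16, filtered = [8, 16]
After iteration 4: y = 6, filtered = [8, 16, 6]
After iteration 5: y = 3, filtered = [8, 16, 6]
After iteration 6: y = 5, filtered = [8, 16, 6]
After iteration 7: y = 1, filtered = [8, 16, 6]
Loop ends.
len(filtered) = 3

Final answer: 3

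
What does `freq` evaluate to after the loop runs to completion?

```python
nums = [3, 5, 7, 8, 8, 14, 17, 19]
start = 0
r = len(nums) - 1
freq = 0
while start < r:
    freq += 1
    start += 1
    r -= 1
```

Let's trace through this code step by step.

Initialize: nums = [3, 5, 7, 8, 8, 14, 17, 19]
Initialize: start = 0
Initialize: r = 7
Initialize: freq = 0
Entering loop: while start < r:
After iteration 1: start = 1, r = 6, freq = 1
After iteration 2: start = 2, r = 5, freq = 2
After iteration 3: start = 3, r = 4, freq = 3
After iteration 4: start = 4, r = 3, freq = 4
Loop ends.

Final answer: 4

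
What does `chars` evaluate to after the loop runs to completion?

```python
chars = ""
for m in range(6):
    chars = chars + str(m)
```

Let's trace through this code step by step.

Initialize: chars = ''
Entering loop: for m in range(6):
After iteration 1: m = 0, chars = '0'
After iteration 2: m = 1, chars = '01'
After iteration 3: m = 2, chars = '012'
After iteration 4: m = 3, chars = '0123'
After iteration 5: m = 4, chars = '01234'
After iteration 6: m = 5, chars = '012345'
Loop ends.

Final answer: '012345'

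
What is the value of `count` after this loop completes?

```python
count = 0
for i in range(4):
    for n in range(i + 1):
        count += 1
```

Let's trace through this code step by step.

Initialize: count = 0
Entering loop: for i in range(4):
After iteration 1: i = 0, count = 1, n = 0
After iteration 2: i = 1, count = 3, n = 1
After iteration 3: i = 2, count = 6, n = 2
After iteration 4: i = 3, count = 10, n = 3
Loop ends.

Final answer: 10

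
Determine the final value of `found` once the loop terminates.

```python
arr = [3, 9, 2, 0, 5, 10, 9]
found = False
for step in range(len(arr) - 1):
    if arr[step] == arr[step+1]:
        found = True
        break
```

Let's trace through this code step by step.

Initialize: arr = [3, 9, 2, 0, 5, 10, 9]
Initialize: found = False
Entering loop: for step in range(len(arr) - 1):
After iteration 1: step = 0, found = False
After iteration 2: step = 1, found = False
After iteration 3: step = 2, found = False
After iteration 4: step = 3, found = False
After iteration 5: step = 4, found = False
After iteration 6: step = 5, found = False
Loop ends.

Final answer: False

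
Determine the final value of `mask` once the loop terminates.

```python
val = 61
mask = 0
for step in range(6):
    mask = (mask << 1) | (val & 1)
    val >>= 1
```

Let's trace through this code step by step.

Initialize: val = 61
Initialize: mask = 0
Entering loop: for step in range(6):
After iteration 1: step = 0, val = 30, mask = 1
After iteration 2: step = 1, val = 15, mask = 2
After iteration 3: step = 2, val = 7, mask = 5
After iteration 4: step = 3, val = 3, mask = 11
After iteration 5: step = 4, val = 1, mask = 23
After iteration 6: step = 5, val = 0, mask = 47
Loop ends.

Final answer: 47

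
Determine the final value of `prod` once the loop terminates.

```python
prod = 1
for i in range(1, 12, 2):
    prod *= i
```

Let's trace through this code step by step.

Initialize: prod = 1
Entering loop: for i in range(1, 12, 2):
After iteration 1: i = 1, prod = 1
After iteration 2: i = 3, prod = 3
After iteration 3: i = 5, prod = 15
After iteration 4: i = 7, prod = 105
After iteration 5: i = 9, prod = 945
After iteration 6: i = 11, prod = 10395
Loop ends.

Final answer: 10395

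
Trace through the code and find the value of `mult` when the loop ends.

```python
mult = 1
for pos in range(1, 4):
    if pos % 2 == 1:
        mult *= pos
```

Let's trace through this code step by step.

Initialize: mult = 1
Entering loop: for pos in range(1, 4):
After iteration 1: pos = 1, mult = 1
After iteration 2: pos = 2, mult = 1
After iteration 3: pos = 3, mult = 3
Loop ends.

Final answer: 3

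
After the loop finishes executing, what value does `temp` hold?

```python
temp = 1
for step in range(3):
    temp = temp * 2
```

Let's trace through this code step by step.

Initialize: temp = 1
Entering loop: for step in range(3):
After iteration 1: step = 0, temp = 2
After iteration 2: step = 1, temp = 4
After iteration 3: step = 2, temp = 8
Loop ends.

Final answer: 8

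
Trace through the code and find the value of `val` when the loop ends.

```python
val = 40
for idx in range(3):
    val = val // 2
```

Let's trace through this code step by step.

Initialize: val = 40
Entering loop: for idx in range(3):
After iteration 1: idx = 0, val = 20
After iteration 2: idx = 1, val = 10
After iteration 3: idx = 2, val = 5
Loop ends.

Final answer: 5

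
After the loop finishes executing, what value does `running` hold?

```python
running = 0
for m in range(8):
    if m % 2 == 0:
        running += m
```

Let's trace through this code step by step.

Initialize: running = 0
Entering loop: for m in range(8):
After iteration 1: m = 0, running = 0
After iteration 2: m = 1, running = 0
After iteration 3: m = 2, running = 2
After iteration 4: m = 3, running = 2
After iteration 5: m = 4, running = 6
After iteration 6: m = 5, running = 6
After iteration 7: m = 6, running = 12
After iteration 8: m = 7, running = 12
Loop ends.

Final answer: 12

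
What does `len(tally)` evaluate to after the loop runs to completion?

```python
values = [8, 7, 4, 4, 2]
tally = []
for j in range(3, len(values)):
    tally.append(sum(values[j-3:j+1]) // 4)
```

Let's trace through this code step by step.

Initialize: values = [8, 7, 4, 4, 2]
Initialize: tally = []
Entering loop: for j in range(3, len(values)):
After iteration 1: j = 3, tally = [5]
After iteration 2: j = 4, tally = [5, 4]
Loop ends.
len(tally) = 2

Final answer: 2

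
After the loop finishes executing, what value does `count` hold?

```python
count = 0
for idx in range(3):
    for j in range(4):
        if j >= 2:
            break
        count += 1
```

Let's trace through this code step by step.

Initialize: count = 0
Entering loop: for idx in range(3):
After iteration 1: idx = 0, count = 2
After iteration 2: idx = 1, count = 4
After iteration 3: idx = 2, count = 6
Loop ends.

Final answer: 6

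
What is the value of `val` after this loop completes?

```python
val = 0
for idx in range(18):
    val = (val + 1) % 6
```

Let's trace through this code step by step.

Initialize: val = 0
Entering loop: for idx in range(18):
After iteration 1: idx = 0, val = 1
After iteration 2: idx = 1, val = 2
After iteration 3: idx = 2, val = 3
After iteration 4: idx = 3, val = 4
After iteration 5: idx = 4, val = 5
After iteration 6: idx = 5, val = 0
After iteration 7: idx = 6, val = 1
After iteration 8: idx = 7, val = 2
After iteration 9: idx = 8, val = 3
After iteration 10: idx = 9, val = 4
After iteration 11: idx = 10, val = 5
After iteration 12: idx = 11, val = 0
After iteration 13: idx = 12, val = 1
After iteration 14: idx = 13, val = 2
After iteration 15: idx = 14, val = 3
After iteration 16: idx = 15, val = 4
After iteration 17: idx = 16, val = 5
After iteration 18: idx = 17, val = 0
Loop ends.

Final answer: 0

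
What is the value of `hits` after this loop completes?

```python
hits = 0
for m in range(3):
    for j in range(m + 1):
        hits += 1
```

Let's trace through this code step by step.

Initialize: hits = 0
Entering loop: for m in range(3):
After iteration 1: m = 0, hits = 1, j = 0
After iteration 2: m = 1, hits = 3, j = 1
After iteration 3: m = 2, hits = 6, j = 2
Loop ends.

Final answer: 6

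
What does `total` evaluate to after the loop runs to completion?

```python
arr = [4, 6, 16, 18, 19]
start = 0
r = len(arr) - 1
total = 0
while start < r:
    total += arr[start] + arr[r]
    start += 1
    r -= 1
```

Let's trace through this code step by step.

Initialize: arr = [4, 6, 16, 18, 19]
Initialize: start = 0
Initialize: r = 4
Initialize: total = 0
Entering loop: while start < r:
After iteration 1: start = 1, r = 3, total = 23
After iteration 2: start = 2, r = 2, total = 47
Loop ends.

Final answer: 47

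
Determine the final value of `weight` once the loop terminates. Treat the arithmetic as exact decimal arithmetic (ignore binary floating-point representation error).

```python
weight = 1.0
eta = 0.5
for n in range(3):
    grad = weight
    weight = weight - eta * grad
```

Let's trace through this code step by step.

Initialize: weight = 1.0
Initialize: eta = 0.5
Entering loop: for n in range(3):
After iteration 1: n = 0, weight = 0.5, grad = 1.0
After iteration 2: n = 1, weight = 0.25, grad = 0.5
After iteration 3: n = 2, weight = 0.125, grad = 0.25
Loop ends.

Final answer: 0.125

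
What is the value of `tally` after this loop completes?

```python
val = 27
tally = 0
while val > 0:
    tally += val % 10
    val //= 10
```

Let's trace through this code step by step.

Initialize: val = 27
Initialize: tally = 0
Entering loop: while val > 0:
After iteration 1: val = 2, tally = 7
After iteration 2: val = 0, tally = 9
Loop ends.

Final answer: 9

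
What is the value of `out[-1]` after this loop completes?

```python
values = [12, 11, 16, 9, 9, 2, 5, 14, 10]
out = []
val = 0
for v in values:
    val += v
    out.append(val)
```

Let's trace through this code step by step.

Initialize: values = [12, 11, 16, 9, 9, 2, 5, 14, 10]
Initialize: out = []
Initialize: val = 0
Entering loop: for v in values:
After iteration 1: v = 12, out = [12], val = 12
After iteration 2: v = 11, out = [12, 23], val = 23
After iteration 3: v = 16, out = [12, 23, 39], val = 39
After iteration 4: v = 9, out = [12, 23, 39, 48], val = 48
After iteration 5: v = 9, out = [12, 23, 39, 48, 57], val = 57
After iteration 6: v = 2, out = [12, 23, 39, 48, 57, 59], val = 59
After iteration 7: v = 5, out = [12, 23, 39, 48, 57, 59, 64], val = 64
After iteration 8: v = 14, out = [12, 23, 39, 48, 57, 59, 64, 78], val = 78
After iteration 9: v = 10, out = [12, 23, 39, 48, 57, 59, 64, 78, 88], val = 88
Loop ends.
out[-1] = 88

Final answer: 88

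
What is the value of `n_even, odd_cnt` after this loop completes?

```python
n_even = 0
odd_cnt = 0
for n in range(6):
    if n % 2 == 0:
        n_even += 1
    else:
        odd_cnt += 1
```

Let's trace through this code step by step.

Initialize: n_even = 0
Initialize: odd_cnt = 0
Entering loop: for n in range(6):
After iteration 1: n = 0, n_even = 1, odd_cnt = 0
After iteration 2: n = 1, n_even = 1, odd_cnt = 1
After iteration 3: n = 2, n_even = 2, odd_cnt = 1
After iteration 4: n = 3, n_even = 2, odd_cnt = 2
After iteration 5: n = 4, n_even = 3, odd_cnt = 2
After iteration 6: n = 5, n_even = 3, odd_cnt = 3
Loop ends.

Final answer: 3, 3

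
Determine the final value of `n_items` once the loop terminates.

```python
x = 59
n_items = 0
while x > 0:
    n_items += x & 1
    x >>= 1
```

Let's trace through this code step by step.

Initialize: x = 59
Initialize: n_items = 0
Entering loop: while x > 0:
After iteration 1: x = 29, n_items = 1
After iteration 2: x = 14, n_items = 2
After iteration 3: x = 7, n_items = 2
After iteration 4: x = 3, n_items = 3
After iteration 5: x = 1, n_items = 4
After iteration 6: x = 0, n_items = 5
Loop ends.

Final answer: 5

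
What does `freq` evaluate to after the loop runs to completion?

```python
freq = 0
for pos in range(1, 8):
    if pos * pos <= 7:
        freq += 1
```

Let's trace through this code step by step.

Initialize: freq = 0
Entering loop: for pos in range(1, 8):
After iteration 1: pos = 1, freq = 1
After iteration 2: pos = 2, freq = 2
After iteration 3: pos = 3, freq = 2
After iteration 4: pos = 4, freq = 2
After iteration 5: pos = 5, freq = 2
After iteration 6: pos = 6, freq = 2
After iteration 7: pos = 7, freq = 2
Loop ends.

Final answer: 2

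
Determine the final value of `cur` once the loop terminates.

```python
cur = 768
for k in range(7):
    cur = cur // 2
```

Let's trace through this code step by step.

Initialize: cur = 768
Entering loop: for k in range(7):
After iteration 1: k = 0, cur = 384
After iteration 2: k = 1, cur = 192
After iteration 3: k = 2, cur = 96
After iteration 4: k = 3, cur = 48
After iteration 5: k = 4, cur = 24
After iteration 6: k = 5, cur = 12
After iteration 7: k = 6, cur = 6
Loop ends.

Final answer: 6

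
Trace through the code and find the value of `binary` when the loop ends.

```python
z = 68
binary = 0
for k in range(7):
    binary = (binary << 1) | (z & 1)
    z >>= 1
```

Let's trace through this code step by step.

Initialize: z = 68
Initialize: binary = 0
Entering loop: for k in range(7):
After iteration 1: k = 0, z = 34, binary = 0
After iteration 2: k = 1, z = 17, binary = 0
After iteration 3: k = 2, z = 8, binary = 1
After iteration 4: k = 3, z = 4, binary = 2
After iteration 5: k = 4, z = 2, binary = 4
After iteration 6: k = 5, z = 1, binary = 8
After iteration 7: k = 6, z = 0, binary = 17
Loop ends.

Final answer: 17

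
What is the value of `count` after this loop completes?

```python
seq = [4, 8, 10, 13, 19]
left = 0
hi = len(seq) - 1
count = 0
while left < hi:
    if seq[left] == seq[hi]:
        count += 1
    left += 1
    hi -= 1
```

Let's trace through this code step by step.

Initialize: seq = [4, 8, 10, 13, 19]
Initialize: left = 0
Initialize: hi = 4
Initialize: count = 0
Entering loop: while left < hi:
After iteration 1: left = 1, hi = 3, count = 0
After iteration 2: left = 2, hi = 2, count = 0
Loop ends.

Final answer: 0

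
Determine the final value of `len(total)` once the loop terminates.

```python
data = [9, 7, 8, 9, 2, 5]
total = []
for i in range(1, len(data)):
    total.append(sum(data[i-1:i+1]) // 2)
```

Let's trace through this code step by step.

Initialize: data = [9, 7, 8, 9, 2, 5]
Initialize: total = []
Entering loop: for i in range(1, len(data)):
After iteration 1: i = 1, total = [8]
After iteration 2: i = 2, total = [8, 7]
After iteration 3: i = 3, total = [8, 7, 8]
After iteration 4: i = 4, total = [8, 7, 8, 5]
After iteration 5: i = 5, total = [8, 7, 8, 5, 3]
Loop ends.
len(total) = 5

Final answer: 5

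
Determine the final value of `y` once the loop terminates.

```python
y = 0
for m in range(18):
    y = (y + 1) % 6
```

Let's trace through this code step by step.

Initialize: y = 0
Entering loop: for m in range(18):
After iteration 1: m = 0, y = 1
After iteration 2: m = 1, y = 2
After iteration 3: m = 2, y = 3
After iteration 4: m = 3, y = 4
After iteration 5: m = 4, y = 5
After iteration 6: m = 5, y = 0
After iteration 7: m = 6, y = 1
After iteration 8: m = 7, y = 2
After iteration 9: m = 8, y = 3
After iteration 10: m = 9, y = 4
After iteration 11: m = 10, y = 5
After iteration 12: m = 11, y = 0
After iteration 13: m = 12, y = 1
After iteration 14: m = 13, y = 2
After iteration 15: m = 14, y = 3
After iteration 16: m = 15, y = 4
After iteration 17: m = 16, y = 5
After iteration 18: m = 17, y = 0
Loop ends.

Final answer: 0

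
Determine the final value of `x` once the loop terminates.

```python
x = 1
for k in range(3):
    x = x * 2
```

Let's trace through this code step by step.

Initialize: x = 1
Entering loop: for k in range(3):
After iteration 1: k = 0, x = 2
After iteration 2: k = 1, x = 4
After iteration 3: k = 2, x = 8
Loop ends.

Final answer: 8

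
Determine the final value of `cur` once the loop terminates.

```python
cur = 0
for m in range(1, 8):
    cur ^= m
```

Let's trace through this code step by step.

Initialize: cur = 0
Entering loop: for m in range(1, 8):
After iteration 1: m = 1, cur = 1
After iteration 2: m = 2, cur = 3
After iteration 3: m = 3, cur = 0
After iteration 4: m = 4, cur = 4
After iteration 5: m = 5, cur = 1
After iteration 6: m = 6, cur = 7
After iteration 7: m = 7, cur = 0
Loop ends.

Final answer: 0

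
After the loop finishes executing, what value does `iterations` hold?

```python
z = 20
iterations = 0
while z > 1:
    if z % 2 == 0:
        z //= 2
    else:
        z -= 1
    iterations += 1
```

Let's trace through this code step by step.

Initialize: z = 20
Initialize: iterations = 0
Entering loop: while z > 1:
After iteration 1: z = 10, iterations = 1
After iteration 2: z = 5, iterations = 2
After iteration 3: z = 4, iterations = 3
After iteration 4: z = 2, iterations = 4
After iteration 5: z = 1, iterations = 5
Loop ends.

Final answer: 5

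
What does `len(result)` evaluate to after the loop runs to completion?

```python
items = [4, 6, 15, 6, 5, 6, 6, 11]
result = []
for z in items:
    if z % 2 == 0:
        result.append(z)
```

Let's trace through this code step by step.

Initialize: items = [4, 6, 15, 6, 5, 6, 6, 11]
Initialize: result = []
Entering loop: for z in items:
After iteration 1: z = 4, result = [4]
After iteration 2: z = 6, result = [4, 6]
After iteration 3: z = 15, result = [4, 6]
After iteration 4: z = 6, result = [4, 6, 6]
After iteration 5: z = 5, result = [4, 6, 6]
After iteration 6: z = 6, result = [4, 6, 6, 6]
After iteration 7: z = 6, result = [4, 6, 6, 6, 6]
After iteration 8: z = 11, result = [4, 6, 6, 6, 6]
Loop ends.
len(result) = 5

Final answer: 5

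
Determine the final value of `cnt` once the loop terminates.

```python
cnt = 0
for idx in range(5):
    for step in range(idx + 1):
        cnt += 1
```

Let's trace through this code step by step.

Initialize: cnt = 0
Entering loop: for idx in range(5):
After iteration 1: idx = 0, cnt = 1, step = 0
After iteration 2: idx = 1, cnt = 3, step = 1
After iteration 3: idx = 2, cnt = 6, step = 2
After iteration 4: idx = 3, cnt = 10, step = 3
After iteration 5: idx = 4, cnt = 15, step = 4
Loop ends.

Final answer: 15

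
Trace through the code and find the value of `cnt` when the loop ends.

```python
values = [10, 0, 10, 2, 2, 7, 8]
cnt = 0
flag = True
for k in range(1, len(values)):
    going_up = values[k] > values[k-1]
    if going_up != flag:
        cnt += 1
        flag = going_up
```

Let's trace through this code step by step.

Initialize: values = [10, 0, 10, 2, 2, 7, 8]
Initialize: cnt = 0
Initialize: flag = True
Entering loop: for k in range(1, len(values)):
After iteration 1: k = 1, cnt = 1, flag = False, going_up = False
After iteration 2: k = 2, cnt = 2, flag = True, going_up = True
After iteration 3: k = 3, cnt = 3, flag = False, going_up = False
After iteration 4: k = 4, cnt = 3, flag = False, going_up = False
After iteration 5: k = 5, cnt = 4, flag = True, going_up = True
After iteration 6: k = 6, cnt = 4, flag = True, going_up = True
Loop ends.

Final answer: 4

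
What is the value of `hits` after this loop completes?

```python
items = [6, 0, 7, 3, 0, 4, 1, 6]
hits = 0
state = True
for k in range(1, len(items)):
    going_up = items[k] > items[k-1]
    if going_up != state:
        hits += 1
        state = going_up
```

Let's trace through this code step by step.

Initialize: items = [6, 0, 7, 3, 0, 4, 1, 6]
Initialize: hits = 0
Initialize: state = True
Entering loop: for k in range(1, len(items)):
After iteration 1: k = 1, hits = 1, state = False, going_up = False
After iteration 2: k = 2, hits = 2, state = True, going_up = True
After iteration 3: k = 3, hits = 3, state = False, going_up = False
After iteration 4: k = 4, hits = 3, state = False, going_up = False
After iteration 5: k = 5, hits = 4, state = True, going_up = True
After iteration 6: k = 6, hits = 5, state = False, going_up = False
After iteration 7: k = 7, hits = 6, state = True, going_up = True
Loop ends.

Final answer: 6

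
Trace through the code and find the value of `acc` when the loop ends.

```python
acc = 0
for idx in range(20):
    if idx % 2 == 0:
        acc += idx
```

Let's trace through this code step by step.

Initialize: acc = 0
Entering loop: for idx in range(20):
After iteration 1: idx = 0, acc = 0
After iteration 2: idx = 1, acc = 0
After iteration 3: idx = 2, acc = 2
After iteration 4: idx = 3, acc = 2
After iteration 5: idx = 4, acc = 6
After iteration 6: idx = 5, acc = 6
After iteration 7: idx = 6, acc = 12
After iteration 8: idx = 7, acc = 12
After iteration 9: idx = 8, acc = 20
After iteration 10: idx = 9, acc = 20
After iteration 11: idx = 10, acc = 30
After iteration 12: idx = 11, acc = 30
After iteration 13: idx = 12, acc = 42
After iteration 14: idx = 13, acc = 42
After iteration 15: idx = 14, acc = 56
After iteration 16: idx = 15, acc = 56
After iteration 17: idx = 16, acc = 72
After iteration 18: idx = 17, acc = 72
After iteration 19: idx = 18, acc = 90
After iteration 20: idx = 19, acc = 90
Loop ends.

Final answer: 90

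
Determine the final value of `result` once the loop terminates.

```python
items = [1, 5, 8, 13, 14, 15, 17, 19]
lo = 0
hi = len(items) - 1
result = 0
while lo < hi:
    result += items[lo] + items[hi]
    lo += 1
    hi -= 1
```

Let's trace through this code step by step.

Initialize: items = [1, 5, 8, 13, 14, 15, 17, 19]
Initialize: lo = 0
Initialize: hi = 7
Initialize: result = 0
Entering loop: while lo < hi:
After iteration 1: lo = 1, hi = 6, result = 20
After iteration 2: lo = 2, hi = 5, result = 42
After iteration 3: lo = 3, hi = 4, result = 65
After iteration 4: lo = 4, hi = 3, result = 92
Loop ends.

Final answer: 92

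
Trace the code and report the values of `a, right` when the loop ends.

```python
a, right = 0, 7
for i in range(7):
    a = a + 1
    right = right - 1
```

Let's trace through this code step by step.

Initialize: a = 0
Initialize: right = 7
Entering loop: for i in range(7):
After iteration 1: i = 0, a = 1, right = 6
After iteration 2: i = 1, a = 2, right = 5
After iteration 3: i = 2, a = 3, right = 4
After iteration 4: i = 3, a = 4, right = 3
After iteration 5: i = 4, a = 5, right = 2
After iteration 6: i = 5, a = 6, right = 1
After iteration 7: i = 6, a = 7, right = 0
Loop ends.

Final answer: 7, 0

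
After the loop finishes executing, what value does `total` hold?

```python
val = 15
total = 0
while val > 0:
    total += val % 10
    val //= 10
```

Let's trace through this code step by step.

Initialize: val = 15
Initialize: total = 0
Entering loop: while val > 0:
After iteration 1: val = 1, total = 5
After iteration 2: val = 0, total = 6
Loop ends.

Final answer: 6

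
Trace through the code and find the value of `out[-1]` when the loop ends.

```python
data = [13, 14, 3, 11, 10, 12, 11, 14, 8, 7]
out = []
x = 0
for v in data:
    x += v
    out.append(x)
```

Let's trace through this code step by step.

Initialize: data = [13, 14, 3, 11, 10, 12, 11, 14, 8, 7]
Initialize: out = []
Initialize: x = 0
Entering loop: for v in data:
After iteration 1: v = 13, out = [13], x = 13
After iteration 2: v = 14, out = [13, 27], x = 27
After iteration 3: v = 3, out = [13, 27, 30], x = 30
After iteration 4: v = 11, out = [13, 27, 30, 41], x = 41
After iteration 5: v = 10, out = [13, 27, 30, 41, 51], x = 51
After iteration 6: v = 12, out = [13, 27, 30, 41, 51, 63], x = 63
After iteration 7: v = 11, out = [13, 27, 30, 41, 51, 63, 74], x = 74
After iteration 8: v = 14, out = [13, 27, 30, 41, 51, 63, 74, 88], x = 88
After iteration 9: v = 8, out = [13, 27, 30, 41, 51, 63, 74, 88, 96], x = 96
After iteration 10: v = 7, out = [13, 27, 30, 41, 51, 63, 74, 88, 96, 103], x = 103
Loop ends.
out[-1] = 103

Final answer: 103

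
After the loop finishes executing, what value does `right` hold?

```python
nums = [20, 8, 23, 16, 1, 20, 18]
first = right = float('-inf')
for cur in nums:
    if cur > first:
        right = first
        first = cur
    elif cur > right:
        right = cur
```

Let's trace through this code step by step.

Initialize: nums = [20, 8, 23, 16, 1, 20, 18]
Initialize: first = -inf
Initialize: right = -inf
Entering loop: for cur in nums:
After iteration 1: cur = 20, first = 20, right = -inf
After iteration 2: cur = 8, first = 20, right = 8
After iteration 3: cur = 23, first = 23, right = 20
After iteration 4: cur = 16, first = 23, right = 20
After iteration 5: cur = 1, first = 23, right = 20
After iteration 6: cur = 20, first = 23, right = 20
After iteration 7: cur = 18, first = 23, right = 20
Loop ends.

Final answer: 20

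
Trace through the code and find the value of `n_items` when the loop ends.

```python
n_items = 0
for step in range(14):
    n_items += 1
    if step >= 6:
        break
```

Let's trace through this code step by step.

Initialize: n_items = 0
Entering loop: for step in range(14):
After iteration 1: step = 0, n_items = 1
After iteration 2: step = 1, n_items = 2
After iteration 3: step = 2, n_items = 3
After iteration 4: step = 3, n_items = 4
After iteration 5: step = 4, n_items = 5
After iteration 6: step = 5, n_items = 6
After iteration 7: step = 6, n_items = 7
Loop ends.

Final answer: 7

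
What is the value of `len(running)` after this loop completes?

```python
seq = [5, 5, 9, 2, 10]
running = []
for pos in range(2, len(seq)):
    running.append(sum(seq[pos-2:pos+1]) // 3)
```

Let's trace through this code step by step.

Initialize: seq = [5, 5, 9, 2, 10]
Initialize: running = []
Entering loop: for pos in range(2, len(seq)):
After iteration 1: pos = 2, running = [6]
After iteration 2: pos = 3, running = [6, 5]
After iteration 3: pos = 4, running = [6, 5, 7]
Loop ends.
len(running) = 3

Final answer: 3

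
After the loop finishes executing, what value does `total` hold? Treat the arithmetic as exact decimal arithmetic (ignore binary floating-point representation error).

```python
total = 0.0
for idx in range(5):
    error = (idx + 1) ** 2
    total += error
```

Let's trace through this code step by step.

Initialize: total = 0.0
Entering loop: for idx in range(5):
After iteration 1: idx = 0, total = 1.0, error = 1
After iteration 2: idx = 1, total = 5.0, error = 4
After iteration 3: idx = 2, total = 14.0, error = 9
After iteration 4: idx = 3, total = 30.0, error = 16
After iteration 5: idx = 4, total = 55.0, error = 25
Loop ends.

Final answer: 55.0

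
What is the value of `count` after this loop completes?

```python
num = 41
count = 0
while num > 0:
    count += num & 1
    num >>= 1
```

Let's trace through this code step by step.

Initialize: num = 41
Initialize: count = 0
Entering loop: while num > 0:
After iteration 1: num = 20, count = 1
After iteration 2: num = 10, count = 1
After iteration 3: num = 5, count = 1
After iteration 4: num = 2, count = 2
After iteration 5: num = 1, count = 2
After iteration 6: num = 0, count = 3
Loop ends.

Final answer: 3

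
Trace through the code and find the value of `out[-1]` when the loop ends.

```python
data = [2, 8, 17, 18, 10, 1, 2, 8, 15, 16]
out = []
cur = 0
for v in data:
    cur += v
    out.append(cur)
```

Let's trace through this code step by step.

Initialize: data = [2, 8, 17, 18, 10, 1, 2, 8, 15, 16]
Initialize: out = []
Initialize: cur = 0
Entering loop: for v in data:
After iteration 1: v = 2, out = [2], cur = 2
After iteration 2: v = 8, out = [2, 10], cur = 10
After iteration 3: v = 17, out = [2, 10, 27], cur = 27
After iteration 4: v = 18, out = [2, 10, 27, 45], cur = 45
After iteration 5: v = 10, out = [2, 10, 27, 45, 55], cur = 55
After iteration 6: v = 1, out = [2, 10, 27, 45, 55, 56], cur = 56
After iteration 7: v = 2, out = [2, 10, 27, 45, 55, 56, 58], cur = 58
After iteration 8: v = 8, out = [2, 10, 27, 45, 55, 56, 58, 66], cur = 66
After iteration 9: v = 15, out = [2, 10, 27, 45, 55, 56, 58, 66, 81], cur = 81
After iteration 10: v = 16, out = [2, 10, 27, 45, 55, 56, 58, 66, 81, 97], cur = 97
Loop ends.
out[-1] = 97

Final answer: 97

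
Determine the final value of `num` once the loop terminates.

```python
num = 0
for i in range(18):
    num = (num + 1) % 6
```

Let's trace through this code step by step.

Initialize: num = 0
Entering loop: for i in range(18):
After iteration 1: i = 0, num = 1
After iteration 2: i = 1, num = 2
After iteration 3: i = 2, num = 3
After iteration 4: i = 3, num = 4
After iteration 5: i = 4, num = 5
After iteration 6: i = 5, num = 0
After iteration 7: i = 6, num = 1
After iteration 8: i = 7, num = 2
After iteration 9: i = 8, num = 3
After iteration 10: i = 9, num = 4
After iteration 11: i = 10, num = 5
After iteration 12: i = 11, num = 0
After iteration 13: i = 12, num = 1
After iteration 14: i = 13, num = 2
After iteration 15: i = 14, num = 3
After iteration 16: i = 15, num = 4
After iteration 17: i = 16, num = 5
After iteration 18: i = 17, num = 0
Loop ends.

Final answer: 0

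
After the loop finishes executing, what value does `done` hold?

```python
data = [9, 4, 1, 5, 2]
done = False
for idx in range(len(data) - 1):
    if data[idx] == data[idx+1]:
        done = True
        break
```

Let's trace through this code step by step.

Initialize: data = [9, 4, 1, 5, 2]
Initialize: done = False
Entering loop: for idx in range(len(data) - 1):
After iteration 1: idx = 0, done = False
After iteration 2: idx = 1, done = False
After iteration 3: idx = 2, done = False
After iteration 4: idx = 3, done = False
Loop ends.

Final answer: False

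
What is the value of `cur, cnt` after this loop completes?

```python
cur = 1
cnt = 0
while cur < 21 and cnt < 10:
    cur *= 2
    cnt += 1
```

Let's trace through this code step by step.

Initialize: cur = 1
Initialize: cnt = 0
Entering loop: while cur < 21 and cnt < 10:
After iteration 1: cur = 2, cnt = 1
After iteration 2: cur = 4, cnt = 2
After iteration 3: cur = 8, cnt = 3
After iteration 4: cur = 16, cnt = 4
After iteration 5: cur = 32, cnt = 5
Loop ends.

Final answer: 32, 5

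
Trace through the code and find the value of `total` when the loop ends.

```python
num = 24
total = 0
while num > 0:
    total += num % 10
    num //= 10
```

Let's trace through this code step by step.

Initialize: num = 24
Initialize: total = 0
Entering loop: while num > 0:
After iteration 1: num = 2, total = 4
After iteration 2: num = 0, total = 6
Loop ends.

Final answer: 6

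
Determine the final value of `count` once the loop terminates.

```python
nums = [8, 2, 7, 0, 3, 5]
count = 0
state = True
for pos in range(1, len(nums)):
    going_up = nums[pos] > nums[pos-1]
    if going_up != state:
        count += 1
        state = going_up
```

Let's trace through this code step by step.

Initialize: nums = [8, 2, 7, 0, 3, 5]
Initialize: count = 0
Initialize: state = True
Entering loop: for pos in range(1, len(nums)):
After iteration 1: pos = 1, count = 1, state = False, going_up = False
After iteration 2: pos = 2, count = 2, state = True, going_up = True
After iteration 3: pos = 3, count = 3, state = False, going_up = False
After iteration 4: pos = 4, count = 4, state = True, going_up = True
After iteration 5: pos = 5, count = 4, state = True, going_up = True
Loop ends.

Final answer: 4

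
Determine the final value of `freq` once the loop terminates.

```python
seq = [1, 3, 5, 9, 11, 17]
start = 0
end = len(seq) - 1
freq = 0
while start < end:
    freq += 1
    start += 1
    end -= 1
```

Let's trace through this code step by step.

Initialize: seq = [1, 3, 5, 9, 11, 17]
Initialize: start = 0
Initialize: end = 5
Initialize: freq = 0
Entering loop: while start < end:
After iteration 1: start = 1, end = 4, freq = 1
After iteration 2: start = 2, end = 3, freq = 2
After iteration 3: start = 3, end = 2, freq = 3
Loop ends.

Final answer: 3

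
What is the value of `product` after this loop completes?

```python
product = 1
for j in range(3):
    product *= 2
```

Let's trace through this code step by step.

Initialize: product = 1
Entering loop: for j in range(3):
After iteration 1: j = 0, product = 2
After iteration 2: j = 1, product = 4
After iteration 3: j = 2, product = 8
Loop ends.

Final answer: 8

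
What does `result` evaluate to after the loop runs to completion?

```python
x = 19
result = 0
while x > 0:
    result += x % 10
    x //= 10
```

Let's trace through this code step by step.

Initialize: x = 19
Initialize: result = 0
Entering loop: while x > 0:
After iteration 1: x = 1, result = 9
After iteration 2: x = 0, result = 10
Loop ends.

Final answer: 10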